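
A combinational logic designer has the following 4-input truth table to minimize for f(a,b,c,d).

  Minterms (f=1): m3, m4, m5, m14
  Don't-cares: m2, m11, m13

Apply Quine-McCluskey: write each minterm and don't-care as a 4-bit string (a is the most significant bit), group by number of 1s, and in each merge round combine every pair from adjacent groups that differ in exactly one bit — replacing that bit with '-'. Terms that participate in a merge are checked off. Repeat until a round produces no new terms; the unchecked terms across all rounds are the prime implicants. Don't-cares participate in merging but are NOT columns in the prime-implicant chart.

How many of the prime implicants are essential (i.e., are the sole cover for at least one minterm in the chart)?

[col 0] 0010*, 0011*, 0100*, 0101*, 1011*, 1101*, 1110
[col 1] -011, -101, 001-, 010-
Prime implicants: -011, -101, 001-, 010-, 1110
PI chart (minterm → PIs covering it):
  3 | -011,001-
  4 | 010-  (sole → essential)
  5 | -101,010-
  14 | 1110  (sole → essential)
Essential prime implicants: 010-, 1110

2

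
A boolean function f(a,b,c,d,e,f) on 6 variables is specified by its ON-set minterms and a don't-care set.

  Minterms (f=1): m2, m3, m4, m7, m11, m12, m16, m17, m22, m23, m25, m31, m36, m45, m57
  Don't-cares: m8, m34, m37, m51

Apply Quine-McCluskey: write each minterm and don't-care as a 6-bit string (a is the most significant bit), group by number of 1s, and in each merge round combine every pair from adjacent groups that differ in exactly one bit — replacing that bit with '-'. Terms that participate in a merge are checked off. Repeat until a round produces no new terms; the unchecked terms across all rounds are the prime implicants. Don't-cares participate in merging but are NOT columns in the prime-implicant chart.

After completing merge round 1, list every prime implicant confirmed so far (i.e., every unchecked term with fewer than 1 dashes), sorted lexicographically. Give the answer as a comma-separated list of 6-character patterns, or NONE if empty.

size-2^0 implicants → 000010(✓)  000011(✓)  000100(✓)  000111(✓)  001000(✓)  001011(✓)  001100(✓)  010000(✓)  010001(✓)  010110(✓)  010111(✓)  011001(✓)  011111(✓)  100010(✓)  100100(✓)  100101(✓)  101101(✓)  110011  111001(✓)
size-2^1 implicants → -00010  -00100  -11001  0-0111  00-011  00-100  000-11  00001-  001-00  01-001  01-111  01000-  01011-  10-101  10010-
Unchecked terms (primes): -00010, -00100, -11001, 0-0111, 00-011, 00-100, 000-11, 00001-, 001-00, 01-001, 01-111, 01000-, 01011-, 10-101, 10010-, 110011

110011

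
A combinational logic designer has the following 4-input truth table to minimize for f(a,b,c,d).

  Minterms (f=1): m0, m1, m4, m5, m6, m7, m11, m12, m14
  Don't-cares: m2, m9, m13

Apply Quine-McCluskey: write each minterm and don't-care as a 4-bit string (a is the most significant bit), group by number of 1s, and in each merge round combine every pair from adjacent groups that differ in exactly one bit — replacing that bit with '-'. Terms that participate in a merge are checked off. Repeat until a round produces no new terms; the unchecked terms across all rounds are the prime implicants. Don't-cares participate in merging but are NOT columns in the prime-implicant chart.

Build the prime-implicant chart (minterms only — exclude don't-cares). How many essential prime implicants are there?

3

[col 0] 0000*, 0001*, 0010*, 0100*, 0101*, 0110*, 0111*, 1001*, 1011*, 1100*, 1101*, 1110*
[col 1] -001*, -100*, -101*, -110*, 0-00*, 0-01*, 0-10*, 00-0*, 000-*, 01-0*, 01-1*, 010-*, 011-*, 1-01*, 10-1, 11-0*, 110-*
[col 2] --01, -1-0, -10-, 0--0, 0-0-, 01--
Prime implicants: --01, -1-0, -10-, 0--0, 0-0-, 01--, 10-1
PI chart (minterm → PIs covering it):
  0 | 0--0,0-0-
  1 | --01,0-0-
  4 | -1-0,-10-,0--0,0-0-,01--
  5 | --01,-10-,0-0-,01--
  6 | -1-0,0--0,01--
  7 | 01--  (sole → essential)
  11 | 10-1  (sole → essential)
  12 | -1-0,-10-
  14 | -1-0  (sole → essential)
Essential prime implicants: -1-0, 01--, 10-1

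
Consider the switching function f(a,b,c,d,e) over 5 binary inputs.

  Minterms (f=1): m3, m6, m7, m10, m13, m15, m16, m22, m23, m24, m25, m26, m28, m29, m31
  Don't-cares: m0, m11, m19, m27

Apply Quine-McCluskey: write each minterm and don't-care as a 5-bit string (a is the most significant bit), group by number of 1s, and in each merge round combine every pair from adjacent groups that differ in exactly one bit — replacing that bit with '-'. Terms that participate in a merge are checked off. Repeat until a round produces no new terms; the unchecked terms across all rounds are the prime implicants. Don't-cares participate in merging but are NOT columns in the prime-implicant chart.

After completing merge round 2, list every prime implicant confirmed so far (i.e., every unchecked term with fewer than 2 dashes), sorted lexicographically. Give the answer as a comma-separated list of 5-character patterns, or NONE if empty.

-0000, 1-000

[col 0] 00000*, 00011*, 00110*, 00111*, 01010*, 01011*, 01101*, 01111*, 10000*, 10011*, 10110*, 10111*, 11000*, 11001*, 11010*, 11011*, 11100*, 11101*, 11111*
[col 1] -0000, -0011*, -0110*, -0111*, -1010*, -1011*, -1101*, -1111*, 0-011*, 0-111*, 00-11*, 0011-*, 01-11*, 0101-*, 011-1*, 1-000, 1-011*, 1-111*, 10-11*, 1011-*, 11-00*, 11-01*, 11-11*, 110-0*, 110-1*, 1100-*, 1101-*, 111-1*, 1110-*
[col 2] --011*, --111*, -0-11*, -011-, -1-11*, -101-, -11-1, 0--11*, 1--11*, 11--1, 11-0-, 110--
[col 3] ---11
Prime implicants: ---11, -0000, -011-, -101-, -11-1, 1-000, 11--1, 11-0-, 110--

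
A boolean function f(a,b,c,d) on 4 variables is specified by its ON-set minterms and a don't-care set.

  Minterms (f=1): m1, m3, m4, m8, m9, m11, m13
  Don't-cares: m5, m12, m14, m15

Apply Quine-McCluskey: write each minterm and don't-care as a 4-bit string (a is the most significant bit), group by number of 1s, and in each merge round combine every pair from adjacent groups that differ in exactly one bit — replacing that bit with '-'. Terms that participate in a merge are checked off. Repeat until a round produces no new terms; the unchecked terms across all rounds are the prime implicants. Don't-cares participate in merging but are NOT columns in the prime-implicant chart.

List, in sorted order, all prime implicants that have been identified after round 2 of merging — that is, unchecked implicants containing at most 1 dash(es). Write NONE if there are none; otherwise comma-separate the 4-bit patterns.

Round 0: 0001✓ 0011✓ 0100✓ 0101✓ 1000✓ 1001✓ 1011✓ 1100✓ 1101✓ 1110✓ 1111✓
Round 1: -001✓ -011✓ -100✓ -101✓ 0-01✓ 00-1✓ 010-✓ 1-00✓ 1-01✓ 1-11✓ 10-1✓ 100-✓ 11-0✓ 11-1✓ 110-✓ 111-✓
Round 2: --01 -0-1 -10- 1--1 1-0- 11--
PIs = {--01, -0-1, -10-, 1--1, 1-0-, 11--}

NONE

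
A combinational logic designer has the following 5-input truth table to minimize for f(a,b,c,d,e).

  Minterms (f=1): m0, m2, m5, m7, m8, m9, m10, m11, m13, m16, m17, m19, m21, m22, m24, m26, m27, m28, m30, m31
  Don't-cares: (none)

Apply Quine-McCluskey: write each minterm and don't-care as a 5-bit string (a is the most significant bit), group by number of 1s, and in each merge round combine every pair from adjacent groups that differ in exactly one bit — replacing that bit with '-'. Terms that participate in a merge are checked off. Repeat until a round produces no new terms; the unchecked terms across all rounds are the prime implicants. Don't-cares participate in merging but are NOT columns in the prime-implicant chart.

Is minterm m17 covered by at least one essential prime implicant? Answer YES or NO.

NO

size-2^0 implicants → 00000(✓)  00010(✓)  00101(✓)  00111(✓)  01000(✓)  01001(✓)  01010(✓)  01011(✓)  01101(✓)  10000(✓)  10001(✓)  10011(✓)  10101(✓)  10110(✓)  11000(✓)  11010(✓)  11011(✓)  11100(✓)  11110(✓)  11111(✓)
size-2^1 implicants → -0000(✓)  -0101  -1000(✓)  -1010(✓)  -1011(✓)  0-000(✓)  0-010(✓)  0-101  000-0(✓)  001-1  01-01  010-0(✓)  010-1(✓)  0100-(✓)  0101-(✓)  1-000(✓)  1-011  1-110  10-01  100-1  1000-  11-00(✓)  11-10(✓)  11-11(✓)  110-0(✓)  1101-(✓)  111-0(✓)  1111-(✓)
size-2^2 implicants → --000  -10-0  -101-  0-0-0  010--  11--0  11-1-
Unchecked terms (primes): --000, -0101, -10-0, -101-, 0-0-0, 0-101, 001-1, 01-01, 010--, 1-011, 1-110, 10-01, 100-1, 1000-, 11--0, 11-1-
Minterm coverage:
  m0 ⊆ --000,0-0-0
  m2 ⊆ 0-0-0 [E]
  m5 ⊆ -0101,0-101,001-1
  m7 ⊆ 001-1 [E]
  m8 ⊆ --000,-10-0,0-0-0,010--
  m9 ⊆ 01-01,010--
  m10 ⊆ -10-0,-101-,0-0-0,010--
  m11 ⊆ -101-,010--
  m13 ⊆ 0-101,01-01
  m16 ⊆ --000,1000-
  m17 ⊆ 10-01,100-1,1000-
  m19 ⊆ 1-011,100-1
  m21 ⊆ -0101,10-01
  m22 ⊆ 1-110 [E]
  m24 ⊆ --000,-10-0,11--0
  m26 ⊆ -10-0,-101-,11--0,11-1-
  m27 ⊆ -101-,1-011,11-1-
  m28 ⊆ 11--0 [E]
  m30 ⊆ 1-110,11--0,11-1-
  m31 ⊆ 11-1- [E]
E = {0-0-0, 001-1, 1-110, 11--0, 11-1-}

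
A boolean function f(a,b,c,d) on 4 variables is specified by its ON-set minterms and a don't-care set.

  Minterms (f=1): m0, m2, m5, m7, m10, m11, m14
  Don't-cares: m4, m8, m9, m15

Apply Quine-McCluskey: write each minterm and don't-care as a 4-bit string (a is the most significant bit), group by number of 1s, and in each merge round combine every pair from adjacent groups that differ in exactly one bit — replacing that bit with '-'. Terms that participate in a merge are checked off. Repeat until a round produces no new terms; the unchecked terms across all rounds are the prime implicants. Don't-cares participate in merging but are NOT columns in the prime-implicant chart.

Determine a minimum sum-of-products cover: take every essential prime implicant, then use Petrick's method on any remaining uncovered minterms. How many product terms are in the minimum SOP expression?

[col 0] 0000*, 0010*, 0100*, 0101*, 0111*, 1000*, 1001*, 1010*, 1011*, 1110*, 1111*
[col 1] -000*, -010*, -111, 0-00, 00-0*, 01-1, 010-, 1-10*, 1-11*, 10-0*, 10-1*, 100-*, 101-*, 111-*
[col 2] -0-0, 1-1-, 10--
Prime implicants: -0-0, -111, 0-00, 01-1, 010-, 1-1-, 10--
PI chart (minterm → PIs covering it):
  0 | -0-0,0-00
  2 | -0-0  (sole → essential)
  5 | 01-1,010-
  7 | -111,01-1
  10 | -0-0,1-1-,10--
  11 | 1-1-,10--
  14 | 1-1-  (sole → essential)
Essential prime implicants: -0-0, 1-1-
Petrick residual → 01-1
Minimum SOP uses 3 PIs: b'd' + a'bd + ac

3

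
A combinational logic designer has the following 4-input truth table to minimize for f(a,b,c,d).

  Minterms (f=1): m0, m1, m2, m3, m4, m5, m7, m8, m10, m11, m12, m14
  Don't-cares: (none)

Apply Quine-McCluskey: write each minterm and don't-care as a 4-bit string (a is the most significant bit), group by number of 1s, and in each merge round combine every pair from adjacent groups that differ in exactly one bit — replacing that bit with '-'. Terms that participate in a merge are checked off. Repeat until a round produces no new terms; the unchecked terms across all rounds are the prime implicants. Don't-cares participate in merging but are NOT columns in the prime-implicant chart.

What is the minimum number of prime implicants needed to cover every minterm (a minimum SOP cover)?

Round 0: 0000✓ 0001✓ 0010✓ 0011✓ 0100✓ 0101✓ 0111✓ 1000✓ 1010✓ 1011✓ 1100✓ 1110✓
Round 1: -000✓ -010✓ -011✓ -100✓ 0-00✓ 0-01✓ 0-11✓ 00-0✓ 00-1✓ 000-✓ 001-✓ 01-1✓ 010-✓ 1-00✓ 1-10✓ 10-0✓ 101-✓ 11-0✓
Round 2: --00 -0-0 -01- 0--1 0-0- 00-- 1--0
PIs = {--00, -0-0, -01-, 0--1, 0-0-, 00--, 1--0}
Coverage chart:
  m0: --00,-0-0,0-0-,00--
  m1: 0--1,0-0-,00--
  m2: -0-0,-01-,00--
  m3: -01-,0--1,00--
  m4: --00,0-0-
  m5: 0--1,0-0-
  m7: 0--1 ←essential
  m8: --00,-0-0,1--0
  m10: -0-0,-01-,1--0
  m11: -01- ←essential
  m12: --00,1--0
  m14: 1--0 ←essential
Essential: -01-, 0--1, 1--0
Petrick residual → --00
Min cover (4 terms): c'd' + b'c + a'd + ad'

4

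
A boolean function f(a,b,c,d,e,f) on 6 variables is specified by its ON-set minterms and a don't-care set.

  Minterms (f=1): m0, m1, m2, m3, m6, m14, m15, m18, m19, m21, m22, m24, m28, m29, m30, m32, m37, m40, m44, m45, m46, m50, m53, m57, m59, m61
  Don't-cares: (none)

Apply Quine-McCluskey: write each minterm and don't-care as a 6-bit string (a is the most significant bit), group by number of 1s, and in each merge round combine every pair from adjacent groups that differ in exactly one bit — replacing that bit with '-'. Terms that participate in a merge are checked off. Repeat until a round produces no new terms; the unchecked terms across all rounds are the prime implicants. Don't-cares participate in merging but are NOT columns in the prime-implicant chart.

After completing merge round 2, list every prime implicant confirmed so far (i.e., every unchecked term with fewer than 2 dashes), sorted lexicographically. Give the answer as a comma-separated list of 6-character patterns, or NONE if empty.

size-2^0 implicants → 000000(✓)  000001(✓)  000010(✓)  000011(✓)  000110(✓)  001110(✓)  001111(✓)  010010(✓)  010011(✓)  010101(✓)  010110(✓)  011000(✓)  011100(✓)  011101(✓)  011110(✓)  100000(✓)  100101(✓)  101000(✓)  101100(✓)  101101(✓)  101110(✓)  110010(✓)  110101(✓)  111001(✓)  111011(✓)  111101(✓)
size-2^1 implicants → -00000  -01110  -10010  -10101(✓)  -11101(✓)  0-0010(✓)  0-0011(✓)  0-0110(✓)  0-1110(✓)  00-110(✓)  000-10(✓)  0000-0(✓)  0000-1(✓)  00000-(✓)  00001-(✓)  00111-  01-101(✓)  01-110(✓)  010-10(✓)  01001-(✓)  011-00  0111-0  01110-  1-0101(✓)  1-1101(✓)  10-000  10-101(✓)  101-00  1011-0  10110-  11-101(✓)  111-01  1110-1
size-2^2 implicants → -1-101  0--110  0-0-10  0-001-  0000--  1--101
Unchecked terms (primes): -00000, -01110, -1-101, -10010, 0--110, 0-0-10, 0-001-, 0000--, 00111-, 011-00, 0111-0, 01110-, 1--101, 10-000, 101-00, 1011-0, 10110-, 111-01, 1110-1

-00000, -01110, -10010, 00111-, 011-00, 0111-0, 01110-, 10-000, 101-00, 1011-0, 10110-, 111-01, 1110-1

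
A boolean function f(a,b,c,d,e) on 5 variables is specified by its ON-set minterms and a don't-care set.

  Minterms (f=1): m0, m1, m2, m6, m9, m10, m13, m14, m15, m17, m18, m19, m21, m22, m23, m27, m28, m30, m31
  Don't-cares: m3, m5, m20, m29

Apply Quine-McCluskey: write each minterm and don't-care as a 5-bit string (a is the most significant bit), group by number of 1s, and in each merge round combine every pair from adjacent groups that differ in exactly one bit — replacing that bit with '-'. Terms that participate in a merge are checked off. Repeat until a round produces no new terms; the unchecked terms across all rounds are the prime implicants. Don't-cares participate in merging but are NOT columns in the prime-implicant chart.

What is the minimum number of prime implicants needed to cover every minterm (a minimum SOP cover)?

Round 0: 00000✓ 00001✓ 00010✓ 00011✓ 00101✓ 00110✓ 01001✓ 01010✓ 01101✓ 01110✓ 01111✓ 10001✓ 10010✓ 10011✓ 10100✓ 10101✓ 10110✓ 10111✓ 11011✓ 11100✓ 11101✓ 11110✓ 11111✓
Round 1: -0001✓ -0010✓ -0011✓ -0101✓ -0110✓ -1101✓ -1110✓ -1111✓ 0-001✓ 0-010✓ 0-101✓ 0-110✓ 00-01✓ 00-10✓ 000-0✓ 000-1✓ 0000-✓ 0001-✓ 01-01✓ 01-10✓ 011-1✓ 0111-✓ 1-011✓ 1-100✓ 1-101✓ 1-110✓ 1-111✓ 10-01✓ 10-10✓ 10-11✓ 100-1✓ 1001-✓ 101-0✓ 101-1✓ 1010-✓ 1011-✓ 11-11✓ 111-0✓ 111-1✓ 1110-✓ 1111-✓
Round 2: --101 --110 -0-01 -0-10 -00-1 -001- -11-1 -111- 0--01 0--10 000-- 1--11 1-1-0✓ 1-1-1✓ 1-10-✓ 1-11-✓ 10--1 10-1- 101--✓ 111--✓
Round 3: 1-1--
PIs = {--101, --110, -0-01, -0-10, -00-1, -001-, -11-1, -111-, 0--01, 0--10, 000--, 1--11, 1-1--, 10--1, 10-1-}
Coverage chart:
  m0: 000-- ←essential
  m1: -0-01,-00-1,0--01,000--
  m2: -0-10,-001-,0--10,000--
  m6: --110,-0-10,0--10
  m9: 0--01 ←essential
  m10: 0--10 ←essential
  m13: --101,-11-1,0--01
  m14: --110,-111-,0--10
  m15: -11-1,-111-
  m17: -0-01,-00-1,10--1
  m18: -0-10,-001-,10-1-
  m19: -00-1,-001-,1--11,10--1,10-1-
  m21: --101,-0-01,1-1--,10--1
  m22: --110,-0-10,1-1--,10-1-
  m23: 1--11,1-1--,10--1,10-1-
  m27: 1--11 ←essential
  m28: 1-1-- ←essential
  m30: --110,-111-,1-1--
  m31: -11-1,-111-,1--11,1-1--
Essential: 0--01, 0--10, 000--, 1--11, 1-1--
Petrick residual → -0-01, -0-10, -11-1
Min cover (8 terms): b'd'e + b'de' + bce + a'd'e + a'de' + a'b'c' + ade + ac

8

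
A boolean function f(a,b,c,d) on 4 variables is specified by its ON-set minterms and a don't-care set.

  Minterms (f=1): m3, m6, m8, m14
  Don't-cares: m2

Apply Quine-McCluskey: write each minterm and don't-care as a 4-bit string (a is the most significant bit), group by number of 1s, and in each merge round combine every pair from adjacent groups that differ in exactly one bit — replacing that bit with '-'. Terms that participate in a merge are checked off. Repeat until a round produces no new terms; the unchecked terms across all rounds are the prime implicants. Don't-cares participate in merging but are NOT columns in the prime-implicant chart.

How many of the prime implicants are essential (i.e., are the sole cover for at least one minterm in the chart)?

Round 0: 0010✓ 0011✓ 0110✓ 1000 1110✓
Round 1: -110 0-10 001-
PIs = {-110, 0-10, 001-, 1000}
Coverage chart:
  m3: 001- ←essential
  m6: -110,0-10
  m8: 1000 ←essential
  m14: -110 ←essential
Essential: -110, 001-, 1000

3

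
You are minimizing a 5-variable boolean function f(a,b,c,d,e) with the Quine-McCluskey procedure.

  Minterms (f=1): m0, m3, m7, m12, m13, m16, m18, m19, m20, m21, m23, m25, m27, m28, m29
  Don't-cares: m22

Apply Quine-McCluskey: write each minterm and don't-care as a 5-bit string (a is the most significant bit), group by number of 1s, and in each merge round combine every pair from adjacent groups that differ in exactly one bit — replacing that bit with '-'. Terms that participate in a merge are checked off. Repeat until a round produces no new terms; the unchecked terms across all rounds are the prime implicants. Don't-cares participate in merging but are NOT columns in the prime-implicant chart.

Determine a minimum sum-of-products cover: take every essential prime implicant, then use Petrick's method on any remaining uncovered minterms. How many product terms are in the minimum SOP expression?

6

[col 0] 00000*, 00011*, 00111*, 01100*, 01101*, 10000*, 10010*, 10011*, 10100*, 10101*, 10110*, 10111*, 11001*, 11011*, 11100*, 11101*
[col 1] -0000, -0011*, -0111*, -1100*, -1101*, 00-11*, 0110-*, 1-011, 1-100*, 1-101*, 10-00*, 10-10*, 10-11*, 100-0*, 1001-*, 101-0*, 101-1*, 1010-*, 1011-*, 11-01, 110-1, 1110-*
[col 2] -0-11, -110-, 1-10-, 10--0, 10-1-, 101--
Prime implicants: -0-11, -0000, -110-, 1-011, 1-10-, 10--0, 10-1-, 101--, 11-01, 110-1
PI chart (minterm → PIs covering it):
  0 | -0000  (sole → essential)
  3 | -0-11  (sole → essential)
  7 | -0-11  (sole → essential)
  12 | -110-  (sole → essential)
  13 | -110-  (sole → essential)
  16 | -0000,10--0
  18 | 10--0,10-1-
  19 | -0-11,1-011,10-1-
  20 | 1-10-,10--0,101--
  21 | 1-10-,101--
  23 | -0-11,10-1-,101--
  25 | 11-01,110-1
  27 | 1-011,110-1
  28 | -110-,1-10-
  29 | -110-,1-10-,11-01
Essential prime implicants: -0-11, -0000, -110-
Petrick residual → 1-10-, 10--0, 110-1
Minimum SOP uses 6 PIs: b'de + b'c'd'e' + bcd' + acd' + ab'e' + abc'e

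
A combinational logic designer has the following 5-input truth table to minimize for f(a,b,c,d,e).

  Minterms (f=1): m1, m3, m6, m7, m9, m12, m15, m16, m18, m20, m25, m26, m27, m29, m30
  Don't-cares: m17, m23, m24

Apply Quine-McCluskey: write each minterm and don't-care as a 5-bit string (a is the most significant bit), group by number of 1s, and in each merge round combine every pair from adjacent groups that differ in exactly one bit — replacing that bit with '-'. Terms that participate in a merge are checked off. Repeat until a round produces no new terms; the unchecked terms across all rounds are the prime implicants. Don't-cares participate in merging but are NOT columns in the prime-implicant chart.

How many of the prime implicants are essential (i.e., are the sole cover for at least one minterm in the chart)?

9

Round 0: 00001✓ 00011✓ 00110✓ 00111✓ 01001✓ 01100 01111✓ 10000✓ 10001✓ 10010✓ 10100✓ 10111✓ 11000✓ 11001✓ 11010✓ 11011✓ 11101✓ 11110✓
Round 1: -0001✓ -0111 -1001✓ 0-001✓ 0-111 00-11 000-1 0011- 1-000✓ 1-001✓ 1-010✓ 10-00 100-0✓ 1000-✓ 11-01 11-10 110-0✓ 110-1✓ 1100-✓ 1101-✓
Round 2: --001 1-0-0 1-00- 110--
PIs = {--001, -0111, 0-111, 00-11, 000-1, 0011-, 01100, 1-0-0, 1-00-, 10-00, 11-01, 11-10, 110--}
Coverage chart:
  m1: --001,000-1
  m3: 00-11,000-1
  m6: 0011- ←essential
  m7: -0111,0-111,00-11,0011-
  m9: --001 ←essential
  m12: 01100 ←essential
  m15: 0-111 ←essential
  m16: 1-0-0,1-00-,10-00
  m18: 1-0-0 ←essential
  m20: 10-00 ←essential
  m25: --001,1-00-,11-01,110--
  m26: 1-0-0,11-10,110--
  m27: 110-- ←essential
  m29: 11-01 ←essential
  m30: 11-10 ←essential
Essential: --001, 0-111, 0011-, 01100, 1-0-0, 10-00, 11-01, 11-10, 110--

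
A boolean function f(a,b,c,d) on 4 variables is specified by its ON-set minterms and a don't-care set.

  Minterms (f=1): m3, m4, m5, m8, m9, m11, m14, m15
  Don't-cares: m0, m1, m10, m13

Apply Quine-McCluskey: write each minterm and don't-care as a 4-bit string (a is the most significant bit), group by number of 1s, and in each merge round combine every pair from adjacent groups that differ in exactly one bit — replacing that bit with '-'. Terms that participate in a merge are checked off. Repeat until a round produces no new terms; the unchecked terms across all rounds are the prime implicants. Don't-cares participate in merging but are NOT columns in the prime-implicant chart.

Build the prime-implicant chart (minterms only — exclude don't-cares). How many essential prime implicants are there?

size-2^0 implicants → 0000(✓)  0001(✓)  0011(✓)  0100(✓)  0101(✓)  1000(✓)  1001(✓)  1010(✓)  1011(✓)  1101(✓)  1110(✓)  1111(✓)
size-2^1 implicants → -000(✓)  -001(✓)  -011(✓)  -101(✓)  0-00(✓)  0-01(✓)  00-1(✓)  000-(✓)  010-(✓)  1-01(✓)  1-10(✓)  1-11(✓)  10-0(✓)  10-1(✓)  100-(✓)  101-(✓)  11-1(✓)  111-(✓)
size-2^2 implicants → --01  -0-1  -00-  0-0-  1--1  1-1-  10--
Unchecked terms (primes): --01, -0-1, -00-, 0-0-, 1--1, 1-1-, 10--
Minterm coverage:
  m3 ⊆ -0-1 [E]
  m4 ⊆ 0-0- [E]
  m5 ⊆ --01,0-0-
  m8 ⊆ -00-,10--
  m9 ⊆ --01,-0-1,-00-,1--1,10--
  m11 ⊆ -0-1,1--1,1-1-,10--
  m14 ⊆ 1-1- [E]
  m15 ⊆ 1--1,1-1-
E = {-0-1, 0-0-, 1-1-}

3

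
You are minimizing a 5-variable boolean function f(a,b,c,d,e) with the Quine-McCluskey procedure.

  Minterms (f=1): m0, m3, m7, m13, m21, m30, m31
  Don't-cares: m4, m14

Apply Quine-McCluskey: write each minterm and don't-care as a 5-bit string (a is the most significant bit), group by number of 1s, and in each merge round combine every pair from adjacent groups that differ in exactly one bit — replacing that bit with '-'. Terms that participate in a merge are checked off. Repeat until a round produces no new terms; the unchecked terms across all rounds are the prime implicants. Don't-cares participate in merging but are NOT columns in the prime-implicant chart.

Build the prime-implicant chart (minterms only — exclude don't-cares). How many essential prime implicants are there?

5

size-2^0 implicants → 00000(✓)  00011(✓)  00100(✓)  00111(✓)  01101  01110(✓)  10101  11110(✓)  11111(✓)
size-2^1 implicants → -1110  00-00  00-11  1111-
Unchecked terms (primes): -1110, 00-00, 00-11, 01101, 10101, 1111-
Minterm coverage:
  m0 ⊆ 00-00 [E]
  m3 ⊆ 00-11 [E]
  m7 ⊆ 00-11 [E]
  m13 ⊆ 01101 [E]
  m21 ⊆ 10101 [E]
  m30 ⊆ -1110,1111-
  m31 ⊆ 1111- [E]
E = {00-00, 00-11, 01101, 10101, 1111-}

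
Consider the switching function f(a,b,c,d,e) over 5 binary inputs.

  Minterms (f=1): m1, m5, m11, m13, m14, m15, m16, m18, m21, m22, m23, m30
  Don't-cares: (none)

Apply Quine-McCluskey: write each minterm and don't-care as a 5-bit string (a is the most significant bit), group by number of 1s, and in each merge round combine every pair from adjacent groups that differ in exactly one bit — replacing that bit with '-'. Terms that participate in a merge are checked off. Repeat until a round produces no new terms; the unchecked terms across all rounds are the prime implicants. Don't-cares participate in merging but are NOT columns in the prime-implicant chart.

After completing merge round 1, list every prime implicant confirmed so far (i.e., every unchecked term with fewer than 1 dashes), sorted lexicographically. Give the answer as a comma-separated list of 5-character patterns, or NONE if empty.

NONE

[col 0] 00001*, 00101*, 01011*, 01101*, 01110*, 01111*, 10000*, 10010*, 10101*, 10110*, 10111*, 11110*
[col 1] -0101, -1110, 0-101, 00-01, 01-11, 011-1, 0111-, 1-110, 10-10, 100-0, 101-1, 1011-
Prime implicants: -0101, -1110, 0-101, 00-01, 01-11, 011-1, 0111-, 1-110, 10-10, 100-0, 101-1, 1011-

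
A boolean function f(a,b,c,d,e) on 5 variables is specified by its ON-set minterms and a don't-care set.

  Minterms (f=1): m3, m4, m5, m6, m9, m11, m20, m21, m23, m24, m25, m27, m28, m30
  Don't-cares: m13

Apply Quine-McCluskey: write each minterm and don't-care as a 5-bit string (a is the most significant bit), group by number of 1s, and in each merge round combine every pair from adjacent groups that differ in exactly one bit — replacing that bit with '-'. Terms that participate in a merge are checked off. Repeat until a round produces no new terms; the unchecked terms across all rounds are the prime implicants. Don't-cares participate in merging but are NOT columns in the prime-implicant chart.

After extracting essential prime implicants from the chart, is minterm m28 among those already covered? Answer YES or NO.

YES

size-2^0 implicants → 00011(✓)  00100(✓)  00101(✓)  00110(✓)  01001(✓)  01011(✓)  01101(✓)  10100(✓)  10101(✓)  10111(✓)  11000(✓)  11001(✓)  11011(✓)  11100(✓)  11110(✓)
size-2^1 implicants → -0100(✓)  -0101(✓)  -1001(✓)  -1011(✓)  0-011  0-101  001-0  0010-(✓)  01-01  010-1(✓)  1-100  101-1  1010-(✓)  11-00  110-1(✓)  1100-  111-0
size-2^2 implicants → -010-  -10-1
Unchecked terms (primes): -010-, -10-1, 0-011, 0-101, 001-0, 01-01, 1-100, 101-1, 11-00, 1100-, 111-0
Minterm coverage:
  m3 ⊆ 0-011 [E]
  m4 ⊆ -010-,001-0
  m5 ⊆ -010-,0-101
  m6 ⊆ 001-0 [E]
  m9 ⊆ -10-1,01-01
  m11 ⊆ -10-1,0-011
  m20 ⊆ -010-,1-100
  m21 ⊆ -010-,101-1
  m23 ⊆ 101-1 [E]
  m24 ⊆ 11-00,1100-
  m25 ⊆ -10-1,1100-
  m27 ⊆ -10-1 [E]
  m28 ⊆ 1-100,11-00,111-0
  m30 ⊆ 111-0 [E]
E = {-10-1, 0-011, 001-0, 101-1, 111-0}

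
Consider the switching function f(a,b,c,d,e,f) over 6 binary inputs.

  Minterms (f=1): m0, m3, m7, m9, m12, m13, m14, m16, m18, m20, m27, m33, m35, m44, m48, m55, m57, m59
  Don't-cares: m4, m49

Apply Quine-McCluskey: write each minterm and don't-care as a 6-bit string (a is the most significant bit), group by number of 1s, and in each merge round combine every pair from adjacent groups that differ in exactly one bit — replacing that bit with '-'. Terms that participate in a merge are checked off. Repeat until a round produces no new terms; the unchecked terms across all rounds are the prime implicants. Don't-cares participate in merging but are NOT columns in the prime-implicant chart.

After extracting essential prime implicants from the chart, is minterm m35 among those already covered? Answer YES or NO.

[col 0] 000000*, 000011*, 000100*, 000111*, 001001*, 001100*, 001101*, 001110*, 010000*, 010010*, 010100*, 011011*, 100001*, 100011*, 101100*, 110000*, 110001*, 110111, 111001*, 111011*
[col 1] -00011, -01100, -10000, -11011, 0-0000*, 0-0100*, 00-100, 000-00*, 000-11, 001-01, 0011-0, 00110-, 010-00*, 0100-0, 1-0001, 1000-1, 11-001, 11000-, 1110-1
[col 2] 0-0-00
Prime implicants: -00011, -01100, -10000, -11011, 0-0-00, 00-100, 000-11, 001-01, 0011-0, 00110-, 0100-0, 1-0001, 1000-1, 11-001, 11000-, 110111, 1110-1
PI chart (minterm → PIs covering it):
  0 | 0-0-00  (sole → essential)
  3 | -00011,000-11
  7 | 000-11  (sole → essential)
  9 | 001-01  (sole → essential)
  12 | -01100,00-100,0011-0,00110-
  13 | 001-01,00110-
  14 | 0011-0  (sole → essential)
  16 | -10000,0-0-00,0100-0
  18 | 0100-0  (sole → essential)
  20 | 0-0-00  (sole → essential)
  27 | -11011  (sole → essential)
  33 | 1-0001,1000-1
  35 | -00011,1000-1
  44 | -01100  (sole → essential)
  48 | -10000,11000-
  55 | 110111  (sole → essential)
  57 | 11-001,1110-1
  59 | -11011,1110-1
Essential prime implicants: -01100, -11011, 0-0-00, 000-11, 001-01, 0011-0, 0100-0, 110111

NO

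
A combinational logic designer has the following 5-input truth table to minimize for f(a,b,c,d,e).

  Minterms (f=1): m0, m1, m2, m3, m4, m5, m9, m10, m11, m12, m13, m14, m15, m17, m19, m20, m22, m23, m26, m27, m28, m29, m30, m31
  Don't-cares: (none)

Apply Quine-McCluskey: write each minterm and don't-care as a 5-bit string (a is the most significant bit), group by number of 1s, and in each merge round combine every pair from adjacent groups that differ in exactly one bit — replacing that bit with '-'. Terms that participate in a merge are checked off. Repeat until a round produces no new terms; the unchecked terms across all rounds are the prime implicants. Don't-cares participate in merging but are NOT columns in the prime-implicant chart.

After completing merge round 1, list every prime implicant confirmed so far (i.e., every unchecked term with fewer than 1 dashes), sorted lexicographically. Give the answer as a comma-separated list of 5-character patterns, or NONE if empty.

size-2^0 implicants → 00000(✓)  00001(✓)  00010(✓)  00011(✓)  00100(✓)  00101(✓)  01001(✓)  01010(✓)  01011(✓)  01100(✓)  01101(✓)  01110(✓)  01111(✓)  10001(✓)  10011(✓)  10100(✓)  10110(✓)  10111(✓)  11010(✓)  11011(✓)  11100(✓)  11101(✓)  11110(✓)  11111(✓)
size-2^1 implicants → -0001(✓)  -0011(✓)  -0100(✓)  -1010(✓)  -1011(✓)  -1100(✓)  -1101(✓)  -1110(✓)  -1111(✓)  0-001(✓)  0-010(✓)  0-011(✓)  0-100(✓)  0-101(✓)  00-00(✓)  00-01(✓)  000-0(✓)  000-1(✓)  0000-(✓)  0001-(✓)  0010-(✓)  01-01(✓)  01-10(✓)  01-11(✓)  010-1(✓)  0101-(✓)  011-0(✓)  011-1(✓)  0110-(✓)  0111-(✓)  1-011(✓)  1-100(✓)  1-110(✓)  1-111(✓)  10-11(✓)  100-1(✓)  101-0(✓)  1011-(✓)  11-10(✓)  11-11(✓)  1101-(✓)  111-0(✓)  111-1(✓)  1110-(✓)  1111-(✓)
size-2^2 implicants → --011  --100  -00-1  -1-10(✓)  -1-11(✓)  -101-(✓)  -11-0(✓)  -11-1(✓)  -110-(✓)  -111-(✓)  0--01  0-0-1  0-01-  0-10-  00-0-  000--  01--1  01-1-(✓)  011--(✓)  1--11  1-1-0  1-11-  11-1-(✓)  111--(✓)
size-2^3 implicants → -1-1-  -11--
Unchecked terms (primes): --011, --100, -00-1, -1-1-, -11--, 0--01, 0-0-1, 0-01-, 0-10-, 00-0-, 000--, 01--1, 1--11, 1-1-0, 1-11-

NONE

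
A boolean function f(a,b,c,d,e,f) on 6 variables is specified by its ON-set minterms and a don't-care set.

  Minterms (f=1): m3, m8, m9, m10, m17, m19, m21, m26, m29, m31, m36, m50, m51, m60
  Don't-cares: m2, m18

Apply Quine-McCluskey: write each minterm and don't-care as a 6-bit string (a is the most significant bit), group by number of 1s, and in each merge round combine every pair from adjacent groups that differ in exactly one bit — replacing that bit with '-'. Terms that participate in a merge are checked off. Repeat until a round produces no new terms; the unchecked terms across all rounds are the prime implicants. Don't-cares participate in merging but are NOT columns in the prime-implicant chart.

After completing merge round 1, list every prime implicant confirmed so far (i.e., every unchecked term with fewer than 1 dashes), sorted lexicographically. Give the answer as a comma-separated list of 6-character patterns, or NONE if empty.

100100, 111100

Round 0: 000010✓ 000011✓ 001000✓ 001001✓ 001010✓ 010001✓ 010010✓ 010011✓ 010101✓ 011010✓ 011101✓ 011111✓ 100100 110010✓ 110011✓ 111100
Round 1: -10010✓ -10011✓ 0-0010✓ 0-0011✓ 0-1010✓ 00-010✓ 00001-✓ 0010-0 00100- 01-010✓ 01-101 010-01 0100-1 01001-✓ 0111-1 11001-✓
Round 2: -1001- 0--010 0-001-
PIs = {-1001-, 0--010, 0-001-, 0010-0, 00100-, 01-101, 010-01, 0100-1, 0111-1, 100100, 111100}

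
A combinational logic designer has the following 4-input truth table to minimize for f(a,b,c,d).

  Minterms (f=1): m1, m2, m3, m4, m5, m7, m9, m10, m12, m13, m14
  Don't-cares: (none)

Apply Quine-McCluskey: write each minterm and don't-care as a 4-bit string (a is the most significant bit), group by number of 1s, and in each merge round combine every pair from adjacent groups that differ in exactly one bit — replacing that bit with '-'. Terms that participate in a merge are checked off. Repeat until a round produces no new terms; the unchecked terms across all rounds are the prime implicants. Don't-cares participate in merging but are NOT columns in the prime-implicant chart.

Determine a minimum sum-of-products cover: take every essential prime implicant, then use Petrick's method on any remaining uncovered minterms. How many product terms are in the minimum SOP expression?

size-2^0 implicants → 0001(✓)  0010(✓)  0011(✓)  0100(✓)  0101(✓)  0111(✓)  1001(✓)  1010(✓)  1100(✓)  1101(✓)  1110(✓)
size-2^1 implicants → -001(✓)  -010  -100(✓)  -101(✓)  0-01(✓)  0-11(✓)  00-1(✓)  001-  01-1(✓)  010-(✓)  1-01(✓)  1-10  11-0  110-(✓)
size-2^2 implicants → --01  -10-  0--1
Unchecked terms (primes): --01, -010, -10-, 0--1, 001-, 1-10, 11-0
Minterm coverage:
  m1 ⊆ --01,0--1
  m2 ⊆ -010,001-
  m3 ⊆ 0--1,001-
  m4 ⊆ -10- [E]
  m5 ⊆ --01,-10-,0--1
  m7 ⊆ 0--1 [E]
  m9 ⊆ --01 [E]
  m10 ⊆ -010,1-10
  m12 ⊆ -10-,11-0
  m13 ⊆ --01,-10-
  m14 ⊆ 1-10,11-0
E = {--01, -10-, 0--1}
Petrick residual → -010, 1-10
Cover = c'd + b'cd' + bc' + a'd + acd'  |cover|=5

5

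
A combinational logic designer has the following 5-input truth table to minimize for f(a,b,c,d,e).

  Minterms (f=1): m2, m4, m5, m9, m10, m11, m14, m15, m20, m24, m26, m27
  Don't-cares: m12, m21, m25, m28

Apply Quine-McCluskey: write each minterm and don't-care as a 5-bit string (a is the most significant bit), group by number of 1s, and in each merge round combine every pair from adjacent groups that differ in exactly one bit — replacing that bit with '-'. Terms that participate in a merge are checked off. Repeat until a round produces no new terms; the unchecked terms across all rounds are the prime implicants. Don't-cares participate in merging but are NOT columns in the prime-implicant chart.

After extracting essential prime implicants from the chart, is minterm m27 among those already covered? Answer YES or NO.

[col 0] 00010*, 00100*, 00101*, 01001*, 01010*, 01011*, 01100*, 01110*, 01111*, 10100*, 10101*, 11000*, 11001*, 11010*, 11011*, 11100*
[col 1] -0100*, -0101*, -1001*, -1010*, -1011*, -1100*, 0-010, 0-100*, 0010-*, 01-10*, 01-11*, 010-1*, 0101-*, 011-0, 0111-*, 1-100*, 1010-*, 11-00, 110-0*, 110-1*, 1100-*, 1101-*
[col 2] --100, -010-, -10-1, -101-, 01-1-, 110--
Prime implicants: --100, -010-, -10-1, -101-, 0-010, 01-1-, 011-0, 11-00, 110--
PI chart (minterm → PIs covering it):
  2 | 0-010  (sole → essential)
  4 | --100,-010-
  5 | -010-  (sole → essential)
  9 | -10-1  (sole → essential)
  10 | -101-,0-010,01-1-
  11 | -10-1,-101-,01-1-
  14 | 01-1-,011-0
  15 | 01-1-  (sole → essential)
  20 | --100,-010-
  24 | 11-00,110--
  26 | -101-,110--
  27 | -10-1,-101-,110--
Essential prime implicants: -010-, -10-1, 0-010, 01-1-

YES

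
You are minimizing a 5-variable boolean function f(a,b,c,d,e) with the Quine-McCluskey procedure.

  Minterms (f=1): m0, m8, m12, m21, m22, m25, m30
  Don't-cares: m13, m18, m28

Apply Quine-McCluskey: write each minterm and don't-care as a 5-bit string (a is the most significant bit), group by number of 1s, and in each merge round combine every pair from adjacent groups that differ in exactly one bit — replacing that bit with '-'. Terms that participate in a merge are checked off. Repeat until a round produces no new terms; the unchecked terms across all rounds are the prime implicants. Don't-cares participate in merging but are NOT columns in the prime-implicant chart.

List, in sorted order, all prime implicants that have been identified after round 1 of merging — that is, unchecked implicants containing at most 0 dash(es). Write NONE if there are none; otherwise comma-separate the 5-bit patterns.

10101, 11001

Round 0: 00000✓ 01000✓ 01100✓ 01101✓ 10010✓ 10101 10110✓ 11001 11100✓ 11110✓
Round 1: -1100 0-000 01-00 0110- 1-110 10-10 111-0
PIs = {-1100, 0-000, 01-00, 0110-, 1-110, 10-10, 10101, 11001, 111-0}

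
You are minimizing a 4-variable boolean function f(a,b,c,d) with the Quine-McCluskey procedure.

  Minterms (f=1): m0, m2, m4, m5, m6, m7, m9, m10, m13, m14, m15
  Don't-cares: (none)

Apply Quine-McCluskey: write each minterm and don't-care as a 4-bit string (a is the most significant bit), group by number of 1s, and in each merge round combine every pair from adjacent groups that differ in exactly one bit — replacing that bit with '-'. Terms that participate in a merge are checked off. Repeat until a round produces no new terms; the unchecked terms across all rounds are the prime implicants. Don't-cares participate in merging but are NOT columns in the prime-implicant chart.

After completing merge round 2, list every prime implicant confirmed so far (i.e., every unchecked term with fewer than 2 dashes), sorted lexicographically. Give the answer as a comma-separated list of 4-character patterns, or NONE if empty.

1-01

Round 0: 0000✓ 0010✓ 0100✓ 0101✓ 0110✓ 0111✓ 1001✓ 1010✓ 1101✓ 1110✓ 1111✓
Round 1: -010✓ -101✓ -110✓ -111✓ 0-00✓ 0-10✓ 00-0✓ 01-0✓ 01-1✓ 010-✓ 011-✓ 1-01 1-10✓ 11-1✓ 111-✓
Round 2: --10 -1-1 -11- 0--0 01--
PIs = {--10, -1-1, -11-, 0--0, 01--, 1-01}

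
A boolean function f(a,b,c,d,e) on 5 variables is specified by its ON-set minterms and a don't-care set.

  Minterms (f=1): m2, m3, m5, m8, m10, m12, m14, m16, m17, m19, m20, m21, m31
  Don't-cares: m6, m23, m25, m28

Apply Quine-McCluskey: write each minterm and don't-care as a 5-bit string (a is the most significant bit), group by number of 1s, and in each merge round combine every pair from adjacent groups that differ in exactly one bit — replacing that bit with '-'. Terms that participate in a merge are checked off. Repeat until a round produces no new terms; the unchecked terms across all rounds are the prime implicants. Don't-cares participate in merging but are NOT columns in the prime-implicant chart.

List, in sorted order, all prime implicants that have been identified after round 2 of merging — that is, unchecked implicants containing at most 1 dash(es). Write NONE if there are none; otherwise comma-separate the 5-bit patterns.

[col 0] 00010*, 00011*, 00101*, 00110*, 01000*, 01010*, 01100*, 01110*, 10000*, 10001*, 10011*, 10100*, 10101*, 10111*, 11001*, 11100*, 11111*
[col 1] -0011, -0101, -1100, 0-010*, 0-110*, 00-10*, 0001-, 01-00*, 01-10*, 010-0*, 011-0*, 1-001, 1-100, 1-111, 10-00*, 10-01*, 10-11*, 100-1*, 1000-*, 101-1*, 1010-*
[col 2] 0--10, 01--0, 10--1, 10-0-
Prime implicants: -0011, -0101, -1100, 0--10, 0001-, 01--0, 1-001, 1-100, 1-111, 10--1, 10-0-

-0011, -0101, -1100, 0001-, 1-001, 1-100, 1-111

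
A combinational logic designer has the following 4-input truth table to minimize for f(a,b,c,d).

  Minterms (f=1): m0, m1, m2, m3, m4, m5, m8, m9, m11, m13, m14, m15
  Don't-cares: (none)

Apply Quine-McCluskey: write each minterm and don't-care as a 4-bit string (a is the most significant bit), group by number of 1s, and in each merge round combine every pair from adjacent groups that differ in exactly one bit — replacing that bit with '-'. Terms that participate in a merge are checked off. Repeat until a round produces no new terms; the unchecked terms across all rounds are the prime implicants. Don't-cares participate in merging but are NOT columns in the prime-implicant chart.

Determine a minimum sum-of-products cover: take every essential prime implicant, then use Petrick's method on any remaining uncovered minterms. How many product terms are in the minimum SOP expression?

size-2^0 implicants → 0000(✓)  0001(✓)  0010(✓)  0011(✓)  0100(✓)  0101(✓)  1000(✓)  1001(✓)  1011(✓)  1101(✓)  1110(✓)  1111(✓)
size-2^1 implicants → -000(✓)  -001(✓)  -011(✓)  -101(✓)  0-00(✓)  0-01(✓)  00-0(✓)  00-1(✓)  000-(✓)  001-(✓)  010-(✓)  1-01(✓)  1-11(✓)  10-1(✓)  100-(✓)  11-1(✓)  111-
size-2^2 implicants → --01  -0-1  -00-  0-0-  00--  1--1
Unchecked terms (primes): --01, -0-1, -00-, 0-0-, 00--, 1--1, 111-
Minterm coverage:
  m0 ⊆ -00-,0-0-,00--
  m1 ⊆ --01,-0-1,-00-,0-0-,00--
  m2 ⊆ 00-- [E]
  m3 ⊆ -0-1,00--
  m4 ⊆ 0-0- [E]
  m5 ⊆ --01,0-0-
  m8 ⊆ -00- [E]
  m9 ⊆ --01,-0-1,-00-,1--1
  m11 ⊆ -0-1,1--1
  m13 ⊆ --01,1--1
  m14 ⊆ 111- [E]
  m15 ⊆ 1--1,111-
E = {-00-, 0-0-, 00--, 111-}
Petrick residual → 1--1
Cover = b'c' + a'c' + a'b' + ad + abc  |cover|=5

5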